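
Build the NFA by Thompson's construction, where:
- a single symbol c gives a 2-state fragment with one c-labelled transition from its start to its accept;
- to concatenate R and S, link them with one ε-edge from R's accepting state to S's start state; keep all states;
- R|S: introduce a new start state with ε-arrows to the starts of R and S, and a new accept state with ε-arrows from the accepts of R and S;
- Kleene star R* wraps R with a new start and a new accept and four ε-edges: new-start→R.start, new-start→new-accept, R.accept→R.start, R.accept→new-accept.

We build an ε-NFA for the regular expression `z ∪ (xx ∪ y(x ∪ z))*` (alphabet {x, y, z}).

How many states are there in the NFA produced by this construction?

20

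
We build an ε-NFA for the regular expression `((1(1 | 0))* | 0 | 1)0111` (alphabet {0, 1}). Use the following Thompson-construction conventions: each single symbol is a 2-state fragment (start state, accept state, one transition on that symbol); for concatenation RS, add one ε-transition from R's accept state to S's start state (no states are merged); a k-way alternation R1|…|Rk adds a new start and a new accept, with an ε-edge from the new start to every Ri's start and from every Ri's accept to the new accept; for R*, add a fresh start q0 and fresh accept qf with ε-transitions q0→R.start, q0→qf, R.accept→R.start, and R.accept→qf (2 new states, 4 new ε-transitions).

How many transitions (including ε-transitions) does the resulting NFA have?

28

By structural recursion:
Each of the 9 symbol leaves contributes 1 transition (1 symbol, 0 ε).
  1 | 0 → 6 transitions (2 symbol, 4 ε)
  1(1 | 0) → 8 transitions (3 symbol, 5 ε)
  (1(1 | 0))* → 12 transitions (3 symbol, 9 ε)
  (1(1 | 0))* | 0 | 1 → 20 transitions (5 symbol, 15 ε)
  ((1(1 | 0))* | 0 | 1)0111 → 28 transitions (9 symbol, 19 ε)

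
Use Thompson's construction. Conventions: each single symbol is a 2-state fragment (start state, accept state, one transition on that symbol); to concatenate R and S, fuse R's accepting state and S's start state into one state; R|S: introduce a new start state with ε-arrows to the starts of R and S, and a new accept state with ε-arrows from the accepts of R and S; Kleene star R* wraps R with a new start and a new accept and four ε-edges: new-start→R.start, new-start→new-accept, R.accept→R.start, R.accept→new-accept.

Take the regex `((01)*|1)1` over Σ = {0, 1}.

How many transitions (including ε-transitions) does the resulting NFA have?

12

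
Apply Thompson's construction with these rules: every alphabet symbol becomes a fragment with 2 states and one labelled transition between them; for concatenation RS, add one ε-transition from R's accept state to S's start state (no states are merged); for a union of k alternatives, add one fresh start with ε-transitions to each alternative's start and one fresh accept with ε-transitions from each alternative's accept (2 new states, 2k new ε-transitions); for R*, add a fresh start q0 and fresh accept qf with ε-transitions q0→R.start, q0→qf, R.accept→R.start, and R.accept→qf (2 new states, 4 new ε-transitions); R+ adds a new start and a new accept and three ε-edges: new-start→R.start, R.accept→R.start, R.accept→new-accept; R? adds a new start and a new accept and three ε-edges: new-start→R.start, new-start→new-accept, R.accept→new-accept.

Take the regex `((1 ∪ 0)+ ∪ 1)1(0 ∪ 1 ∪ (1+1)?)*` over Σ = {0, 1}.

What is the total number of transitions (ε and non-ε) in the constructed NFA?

Building bottom-up:
Each of the 8 symbol leaves contributes 1 transition (1 symbol, 0 ε).
  1 ∪ 0 → 6 transitions (2 symbol, 4 ε)
  (1 ∪ 0)+ → 9 transitions (2 symbol, 7 ε)
  (1 ∪ 0)+ ∪ 1 → 14 transitions (3 symbol, 11 ε)
  1+ → 4 transitions (1 symbol, 3 ε)
  1+1 → 6 transitions (2 symbol, 4 ε)
  (1+1)? → 9 transitions (2 symbol, 7 ε)
  0 ∪ 1 ∪ (1+1)? → 17 transitions (4 symbol, 13 ε)
  (0 ∪ 1 ∪ (1+1)?)* → 21 transitions (4 symbol, 17 ε)
  ((1 ∪ 0)+ ∪ 1)1(0 ∪ 1 ∪ (1+1)?)* → 38 transitions (8 symbol, 30 ε)

38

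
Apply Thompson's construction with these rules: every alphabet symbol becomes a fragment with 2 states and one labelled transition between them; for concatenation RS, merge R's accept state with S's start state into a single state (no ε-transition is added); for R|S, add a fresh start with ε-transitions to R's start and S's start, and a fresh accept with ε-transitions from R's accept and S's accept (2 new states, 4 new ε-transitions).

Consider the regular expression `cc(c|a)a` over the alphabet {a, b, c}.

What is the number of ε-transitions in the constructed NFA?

4

Bottom-up over the parse tree:
Each of the 5 symbol leaves contributes 0 ε-transitions.
  c|a : 4 ε-transitions
  cc(c|a)a : 4 ε-transitions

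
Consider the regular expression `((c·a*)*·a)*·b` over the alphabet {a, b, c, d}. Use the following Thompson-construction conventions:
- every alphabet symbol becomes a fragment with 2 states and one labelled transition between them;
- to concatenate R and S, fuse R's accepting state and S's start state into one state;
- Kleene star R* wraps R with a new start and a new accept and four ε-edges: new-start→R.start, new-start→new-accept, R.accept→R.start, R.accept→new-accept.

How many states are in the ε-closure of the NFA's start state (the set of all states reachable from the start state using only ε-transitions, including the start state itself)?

Work bottom-up. For each fragment F, track |ε-closure(F.start)| and whether F's accept lies in that closure (i.e. whether F accepts ε). A single-symbol fragment has closure size 1 and does not accept ε.
  a* : the star's fresh start ε-reaches both the body's start and the fresh accept: |ε-closure| = 2 + 1 = 3
  c·a* : |ε-closure| equals the left operand's closure size = 1 (its accept is not ε-reachable, so the closure stops there)
  (c·a*)* : the star's fresh start ε-reaches both the body's start and the fresh accept: |ε-closure| = 2 + 1 = 3
  (c·a*)*·a : the left operand accepts ε, so the closure extends into the next operand (the shared merged state is already counted); |ε-closure| = 3 + (1−1) = 3
  ((c·a*)*·a)* : new start has ε-edges to the inner start and to the new accept, so |ε-closure| = 2 + 3 = 5
  ((c·a*)*·a)*·b : the left operand accepts ε, so the closure extends into the next operand (the shared merged state is already counted); |ε-closure| = 5 + (1−1) = 5

5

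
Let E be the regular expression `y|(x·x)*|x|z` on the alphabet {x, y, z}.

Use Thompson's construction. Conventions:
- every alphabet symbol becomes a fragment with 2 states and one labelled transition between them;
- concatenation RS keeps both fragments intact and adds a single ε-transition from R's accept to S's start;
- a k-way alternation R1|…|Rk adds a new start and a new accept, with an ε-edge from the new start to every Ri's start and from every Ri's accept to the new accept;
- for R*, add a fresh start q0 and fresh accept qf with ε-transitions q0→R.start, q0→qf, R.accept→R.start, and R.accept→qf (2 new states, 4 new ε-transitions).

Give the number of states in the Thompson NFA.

14

Per subexpression:
Each of the 5 symbol leaves contributes a 2-state fragment.
  x·x → 4 states
  (x·x)* → 6 states
  y|(x·x)*|x|z → 14 states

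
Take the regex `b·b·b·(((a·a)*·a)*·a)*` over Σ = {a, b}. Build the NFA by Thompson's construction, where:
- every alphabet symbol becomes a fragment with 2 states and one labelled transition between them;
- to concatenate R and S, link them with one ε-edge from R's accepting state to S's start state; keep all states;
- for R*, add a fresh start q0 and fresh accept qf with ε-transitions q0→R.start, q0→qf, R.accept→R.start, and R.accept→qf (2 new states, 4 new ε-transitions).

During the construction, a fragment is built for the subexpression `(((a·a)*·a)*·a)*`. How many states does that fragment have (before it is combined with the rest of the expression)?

14

Fragment for `(((a·a)*·a)*·a)*`:
Each of the 4 symbol leaves contributes a 2-state fragment.
  a·a — 4 states
  (a·a)* — 6 states
  (a·a)*·a — 8 states
  ((a·a)*·a)* — 10 states
  ((a·a)*·a)*·a — 12 states
  (((a·a)*·a)*·a)* — 14 states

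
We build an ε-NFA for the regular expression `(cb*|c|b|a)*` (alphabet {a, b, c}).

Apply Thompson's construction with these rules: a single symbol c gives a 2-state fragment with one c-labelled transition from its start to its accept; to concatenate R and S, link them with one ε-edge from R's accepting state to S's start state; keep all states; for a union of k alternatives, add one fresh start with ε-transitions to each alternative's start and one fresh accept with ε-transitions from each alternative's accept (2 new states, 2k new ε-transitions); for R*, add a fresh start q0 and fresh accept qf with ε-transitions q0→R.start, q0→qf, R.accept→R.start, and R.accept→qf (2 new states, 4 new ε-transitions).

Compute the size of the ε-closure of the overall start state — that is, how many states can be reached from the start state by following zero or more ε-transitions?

7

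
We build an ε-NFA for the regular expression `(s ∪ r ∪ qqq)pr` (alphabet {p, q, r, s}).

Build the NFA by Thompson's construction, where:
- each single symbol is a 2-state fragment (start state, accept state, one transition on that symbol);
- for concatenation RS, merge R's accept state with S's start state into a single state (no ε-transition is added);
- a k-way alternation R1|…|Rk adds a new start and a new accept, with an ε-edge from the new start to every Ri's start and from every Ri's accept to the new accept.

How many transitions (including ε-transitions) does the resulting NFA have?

13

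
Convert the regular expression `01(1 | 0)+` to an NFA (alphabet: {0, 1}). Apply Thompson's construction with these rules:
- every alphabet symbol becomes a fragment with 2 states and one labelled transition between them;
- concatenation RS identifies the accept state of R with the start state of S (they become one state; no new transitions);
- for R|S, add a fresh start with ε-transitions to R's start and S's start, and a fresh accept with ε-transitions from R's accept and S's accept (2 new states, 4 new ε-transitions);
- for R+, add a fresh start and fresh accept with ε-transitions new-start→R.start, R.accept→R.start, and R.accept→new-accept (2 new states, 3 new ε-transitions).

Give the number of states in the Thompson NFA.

10

Bottom-up over the parse tree:
Each of the 4 symbol leaves contributes a 2-state fragment.
  1 | 0 — 6 states
  (1 | 0)+ — 8 states
  01(1 | 0)+ — 10 states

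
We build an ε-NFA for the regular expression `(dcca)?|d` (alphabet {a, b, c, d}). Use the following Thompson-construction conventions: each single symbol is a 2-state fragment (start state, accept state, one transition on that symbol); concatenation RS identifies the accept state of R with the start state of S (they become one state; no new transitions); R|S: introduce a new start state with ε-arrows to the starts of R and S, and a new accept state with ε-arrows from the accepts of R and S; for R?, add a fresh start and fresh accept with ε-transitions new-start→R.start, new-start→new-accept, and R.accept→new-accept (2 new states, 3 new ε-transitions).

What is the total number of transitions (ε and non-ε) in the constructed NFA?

12

Bottom-up over the parse tree:
Each of the 5 symbol leaves contributes 1 transition (1 symbol, 0 ε).
  dcca → 4 transitions (4 symbol, 0 ε)
  (dcca)? → 7 transitions (4 symbol, 3 ε)
  (dcca)?|d → 12 transitions (5 symbol, 7 ε)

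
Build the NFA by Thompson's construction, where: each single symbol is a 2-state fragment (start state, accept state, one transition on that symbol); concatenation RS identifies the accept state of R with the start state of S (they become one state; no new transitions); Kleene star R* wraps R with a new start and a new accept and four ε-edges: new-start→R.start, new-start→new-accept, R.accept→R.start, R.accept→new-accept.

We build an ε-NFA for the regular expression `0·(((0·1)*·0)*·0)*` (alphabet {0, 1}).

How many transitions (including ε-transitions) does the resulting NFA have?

Per subexpression:
Each of the 5 symbol leaves contributes 1 transition (1 symbol, 0 ε).
  0·1 : 2 transitions (2 symbol, 0 ε)
  (0·1)* : 6 transitions (2 symbol, 4 ε)
  (0·1)*·0 : 7 transitions (3 symbol, 4 ε)
  ((0·1)*·0)* : 11 transitions (3 symbol, 8 ε)
  ((0·1)*·0)*·0 : 12 transitions (4 symbol, 8 ε)
  (((0·1)*·0)*·0)* : 16 transitions (4 symbol, 12 ε)
  0·(((0·1)*·0)*·0)* : 17 transitions (5 symbol, 12 ε)

17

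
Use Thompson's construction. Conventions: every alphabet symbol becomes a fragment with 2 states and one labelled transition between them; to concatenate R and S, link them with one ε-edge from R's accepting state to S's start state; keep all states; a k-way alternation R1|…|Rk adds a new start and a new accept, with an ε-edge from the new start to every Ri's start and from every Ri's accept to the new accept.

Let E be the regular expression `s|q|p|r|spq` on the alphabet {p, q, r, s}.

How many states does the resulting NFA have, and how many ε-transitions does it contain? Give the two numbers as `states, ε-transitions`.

16, 12

By structural recursion:
Each of the 7 symbol leaves contributes 2 states and 0 ε-transitions.
  spq : 6 states, 2 ε-transitions
  s|q|p|r|spq : 16 states, 12 ε-transitions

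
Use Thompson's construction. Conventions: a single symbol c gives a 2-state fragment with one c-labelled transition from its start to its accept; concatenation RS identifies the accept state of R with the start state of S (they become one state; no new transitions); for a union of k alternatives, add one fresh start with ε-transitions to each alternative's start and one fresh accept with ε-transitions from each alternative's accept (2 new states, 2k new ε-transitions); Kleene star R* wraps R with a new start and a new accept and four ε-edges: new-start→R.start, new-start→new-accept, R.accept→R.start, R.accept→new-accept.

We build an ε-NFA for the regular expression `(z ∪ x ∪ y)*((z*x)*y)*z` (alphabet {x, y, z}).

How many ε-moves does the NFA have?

22

Building bottom-up:
Each of the 7 symbol leaves contributes 0 ε-transitions.
  z ∪ x ∪ y → 6 ε-transitions
  (z ∪ x ∪ y)* → 10 ε-transitions
  z* → 4 ε-transitions
  z*x → 4 ε-transitions
  (z*x)* → 8 ε-transitions
  (z*x)*y → 8 ε-transitions
  ((z*x)*y)* → 12 ε-transitions
  (z ∪ x ∪ y)*((z*x)*y)*z → 22 ε-transitions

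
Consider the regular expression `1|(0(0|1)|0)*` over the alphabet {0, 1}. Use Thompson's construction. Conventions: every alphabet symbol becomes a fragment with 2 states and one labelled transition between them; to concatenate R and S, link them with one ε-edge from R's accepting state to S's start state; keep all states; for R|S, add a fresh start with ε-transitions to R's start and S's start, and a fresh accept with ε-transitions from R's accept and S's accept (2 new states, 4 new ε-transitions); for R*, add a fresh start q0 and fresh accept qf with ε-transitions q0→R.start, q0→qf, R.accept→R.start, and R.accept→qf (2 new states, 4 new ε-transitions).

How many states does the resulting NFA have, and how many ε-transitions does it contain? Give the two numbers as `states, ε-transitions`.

18, 17

By structural recursion:
Each of the 5 symbol leaves contributes 2 states and 0 ε-transitions.
  0|1 — 6 states, 4 ε-transitions
  0(0|1) — 8 states, 5 ε-transitions
  0(0|1)|0 — 12 states, 9 ε-transitions
  (0(0|1)|0)* — 14 states, 13 ε-transitions
  1|(0(0|1)|0)* — 18 states, 17 ε-transitions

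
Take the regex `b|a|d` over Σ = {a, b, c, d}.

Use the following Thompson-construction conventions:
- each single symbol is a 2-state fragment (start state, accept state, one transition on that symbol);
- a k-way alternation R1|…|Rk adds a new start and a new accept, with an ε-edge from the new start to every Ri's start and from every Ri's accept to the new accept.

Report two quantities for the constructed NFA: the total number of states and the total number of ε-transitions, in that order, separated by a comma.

8, 6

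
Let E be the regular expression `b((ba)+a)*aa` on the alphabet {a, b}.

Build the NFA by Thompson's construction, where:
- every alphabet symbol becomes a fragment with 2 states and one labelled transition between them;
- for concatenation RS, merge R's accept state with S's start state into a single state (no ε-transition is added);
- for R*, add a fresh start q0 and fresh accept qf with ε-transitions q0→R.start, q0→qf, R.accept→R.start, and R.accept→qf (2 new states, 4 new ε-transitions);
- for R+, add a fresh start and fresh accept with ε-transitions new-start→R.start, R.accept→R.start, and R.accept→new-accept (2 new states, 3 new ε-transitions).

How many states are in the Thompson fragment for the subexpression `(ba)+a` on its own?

Fragment for `(ba)+a`:
Each of the 3 symbol leaves contributes a 2-state fragment.
  ba — 3 states
  (ba)+ — 5 states
  (ba)+a — 6 states

6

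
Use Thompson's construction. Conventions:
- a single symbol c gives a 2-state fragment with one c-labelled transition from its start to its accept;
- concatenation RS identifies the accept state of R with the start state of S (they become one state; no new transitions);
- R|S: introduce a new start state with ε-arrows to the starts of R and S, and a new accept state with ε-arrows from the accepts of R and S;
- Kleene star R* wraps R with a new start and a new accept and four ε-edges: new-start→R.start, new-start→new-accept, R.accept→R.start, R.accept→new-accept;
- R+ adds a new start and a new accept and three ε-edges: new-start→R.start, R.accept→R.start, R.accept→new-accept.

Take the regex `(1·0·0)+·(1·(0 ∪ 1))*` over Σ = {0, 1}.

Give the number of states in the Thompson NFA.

Per subexpression:
Each of the 6 symbol leaves contributes a 2-state fragment.
  1·0·0 → 4 states
  (1·0·0)+ → 6 states
  0 ∪ 1 → 6 states
  1·(0 ∪ 1) → 7 states
  (1·(0 ∪ 1))* → 9 states
  (1·0·0)+·(1·(0 ∪ 1))* → 14 states

14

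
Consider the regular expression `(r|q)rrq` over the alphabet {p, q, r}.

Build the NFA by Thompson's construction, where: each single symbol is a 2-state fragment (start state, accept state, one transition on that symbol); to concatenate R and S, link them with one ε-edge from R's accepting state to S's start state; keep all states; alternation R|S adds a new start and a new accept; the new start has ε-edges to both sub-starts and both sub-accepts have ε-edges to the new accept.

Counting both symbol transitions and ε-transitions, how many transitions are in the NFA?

By structural recursion:
Each of the 5 symbol leaves contributes 1 transition (1 symbol, 0 ε).
  r|q = 6 transitions (2 symbol, 4 ε)
  (r|q)rrq = 12 transitions (5 symbol, 7 ε)

12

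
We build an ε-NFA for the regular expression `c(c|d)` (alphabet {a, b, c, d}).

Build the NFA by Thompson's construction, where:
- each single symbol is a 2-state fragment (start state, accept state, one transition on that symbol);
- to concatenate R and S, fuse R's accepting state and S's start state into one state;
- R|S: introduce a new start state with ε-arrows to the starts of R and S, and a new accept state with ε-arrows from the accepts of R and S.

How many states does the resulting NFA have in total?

7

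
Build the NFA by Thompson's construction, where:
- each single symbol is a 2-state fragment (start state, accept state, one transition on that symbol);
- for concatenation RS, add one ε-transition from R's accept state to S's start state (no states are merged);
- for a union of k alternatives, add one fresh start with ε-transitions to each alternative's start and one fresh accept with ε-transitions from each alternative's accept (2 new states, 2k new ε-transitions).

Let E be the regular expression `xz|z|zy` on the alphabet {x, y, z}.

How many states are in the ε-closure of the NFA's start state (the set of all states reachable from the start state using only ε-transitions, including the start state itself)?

Let C(F) = |ε-closure(F.start)| within fragment F, and note whether F accepts ε. Symbol fragments have C = 1 and do not accept ε. Then:
  xz — |ε-closure| equals the left operand's closure size = 1 (its accept is not ε-reachable, so the closure stops there)
  zy — same as the first factor's closure: |ε-closure| = 1
  xz|z|zy — new start ε-reaches every alternative's start; none of them accept ε, so the new accept is not reached: |ε-closure| = 1 + 1 + 1 + 1 = 4

4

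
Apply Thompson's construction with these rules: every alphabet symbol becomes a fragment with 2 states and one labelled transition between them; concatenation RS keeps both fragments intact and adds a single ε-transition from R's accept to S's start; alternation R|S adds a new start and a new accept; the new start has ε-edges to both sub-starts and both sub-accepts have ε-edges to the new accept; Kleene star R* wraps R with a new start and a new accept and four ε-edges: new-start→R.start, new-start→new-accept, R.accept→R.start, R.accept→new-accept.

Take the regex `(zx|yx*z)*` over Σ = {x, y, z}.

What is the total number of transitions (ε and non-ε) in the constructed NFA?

20

Recursing over subexpressions:
Each of the 5 symbol leaves contributes 1 transition (1 symbol, 0 ε).
  zx : 3 transitions (2 symbol, 1 ε)
  x* : 5 transitions (1 symbol, 4 ε)
  yx*z : 9 transitions (3 symbol, 6 ε)
  zx|yx*z : 16 transitions (5 symbol, 11 ε)
  (zx|yx*z)* : 20 transitions (5 symbol, 15 ε)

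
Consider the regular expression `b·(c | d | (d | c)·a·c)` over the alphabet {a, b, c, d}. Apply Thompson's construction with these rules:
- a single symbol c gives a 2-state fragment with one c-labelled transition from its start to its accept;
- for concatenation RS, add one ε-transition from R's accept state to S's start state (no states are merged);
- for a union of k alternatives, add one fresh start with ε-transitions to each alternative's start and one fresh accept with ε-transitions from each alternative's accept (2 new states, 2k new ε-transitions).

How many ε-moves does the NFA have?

13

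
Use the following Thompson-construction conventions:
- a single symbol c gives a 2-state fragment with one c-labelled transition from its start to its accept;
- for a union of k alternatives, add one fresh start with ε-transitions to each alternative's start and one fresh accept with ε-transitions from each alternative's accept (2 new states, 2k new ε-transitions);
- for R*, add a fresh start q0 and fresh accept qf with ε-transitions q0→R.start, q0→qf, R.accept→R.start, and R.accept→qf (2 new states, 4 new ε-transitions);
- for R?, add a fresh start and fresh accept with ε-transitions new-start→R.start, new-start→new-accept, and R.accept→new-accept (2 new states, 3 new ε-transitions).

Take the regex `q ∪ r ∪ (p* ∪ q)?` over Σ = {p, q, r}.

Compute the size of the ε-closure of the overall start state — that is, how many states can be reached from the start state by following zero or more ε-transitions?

12

Let C(F) = |ε-closure(F.start)| within fragment F, and note whether F accepts ε. Symbol fragments have C = 1 and do not accept ε. Then:
  p* — new start has ε-edges to the inner start and to the new accept, so |closure| = 2 + 1 = 3
  p* ∪ q — new start ε-reaches every alternative's start; at least one alternative accepts ε, so the union's new accept is reached too: |closure| = 1 + 3 + 1 + 1 = 6
  (p* ∪ q)? — |closure| = 1 (new start) + 6 (body) + 1 (new accept, via ε) = 8
  q ∪ r ∪ (p* ∪ q)? — new start ε-reaches every alternative's start; at least one alternative accepts ε, so the union's new accept is reached too: |closure| = 1 + 1 + 1 + 8 + 1 = 12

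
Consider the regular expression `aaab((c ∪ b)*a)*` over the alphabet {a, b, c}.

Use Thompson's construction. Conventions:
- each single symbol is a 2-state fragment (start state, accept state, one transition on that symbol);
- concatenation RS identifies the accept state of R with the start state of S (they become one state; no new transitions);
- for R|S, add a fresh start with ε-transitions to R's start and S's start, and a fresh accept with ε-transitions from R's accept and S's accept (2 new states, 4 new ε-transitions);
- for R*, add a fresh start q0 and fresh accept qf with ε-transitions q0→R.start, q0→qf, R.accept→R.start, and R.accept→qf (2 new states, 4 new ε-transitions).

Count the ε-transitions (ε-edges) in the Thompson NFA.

12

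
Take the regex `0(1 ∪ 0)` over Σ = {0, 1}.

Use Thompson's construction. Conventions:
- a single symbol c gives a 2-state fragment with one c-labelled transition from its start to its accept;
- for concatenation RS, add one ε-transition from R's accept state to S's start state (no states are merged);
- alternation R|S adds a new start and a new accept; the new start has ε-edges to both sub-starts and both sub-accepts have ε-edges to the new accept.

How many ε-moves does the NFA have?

5

Per subexpression:
Each of the 3 symbol leaves contributes 0 ε-transitions.
  1 ∪ 0 : 4 ε-transitions
  0(1 ∪ 0) : 5 ε-transitions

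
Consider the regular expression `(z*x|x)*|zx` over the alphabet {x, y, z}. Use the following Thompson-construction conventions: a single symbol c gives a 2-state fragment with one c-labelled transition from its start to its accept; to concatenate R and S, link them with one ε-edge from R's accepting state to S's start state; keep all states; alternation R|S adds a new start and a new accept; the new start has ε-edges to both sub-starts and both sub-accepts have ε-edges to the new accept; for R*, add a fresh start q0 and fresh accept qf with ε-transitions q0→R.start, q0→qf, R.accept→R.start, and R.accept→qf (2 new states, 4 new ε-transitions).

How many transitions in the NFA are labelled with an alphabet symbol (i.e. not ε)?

By structural recursion:
Each of the 5 symbol leaves contributes exactly 1 symbol transition.
  z* : 1 symbol transition
  z*x : 2 symbol transitions
  z*x|x : 3 symbol transitions
  (z*x|x)* : 3 symbol transitions
  zx : 2 symbol transitions
  (z*x|x)*|zx : 5 symbol transitions

5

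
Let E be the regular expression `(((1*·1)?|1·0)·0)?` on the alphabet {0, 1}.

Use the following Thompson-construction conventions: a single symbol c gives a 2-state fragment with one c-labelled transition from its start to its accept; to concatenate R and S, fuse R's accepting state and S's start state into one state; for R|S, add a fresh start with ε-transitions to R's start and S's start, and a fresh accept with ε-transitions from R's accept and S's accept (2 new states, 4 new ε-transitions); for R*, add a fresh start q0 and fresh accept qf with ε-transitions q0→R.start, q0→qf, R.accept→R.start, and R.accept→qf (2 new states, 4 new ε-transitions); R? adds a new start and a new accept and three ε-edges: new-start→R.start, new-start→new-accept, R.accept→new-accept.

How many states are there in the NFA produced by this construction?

15

Recursing over subexpressions:
Each of the 5 symbol leaves contributes a 2-state fragment.
  1* : 4 states
  1*·1 : 5 states
  (1*·1)? : 7 states
  1·0 : 3 states
  (1*·1)?|1·0 : 12 states
  ((1*·1)?|1·0)·0 : 13 states
  (((1*·1)?|1·0)·0)? : 15 states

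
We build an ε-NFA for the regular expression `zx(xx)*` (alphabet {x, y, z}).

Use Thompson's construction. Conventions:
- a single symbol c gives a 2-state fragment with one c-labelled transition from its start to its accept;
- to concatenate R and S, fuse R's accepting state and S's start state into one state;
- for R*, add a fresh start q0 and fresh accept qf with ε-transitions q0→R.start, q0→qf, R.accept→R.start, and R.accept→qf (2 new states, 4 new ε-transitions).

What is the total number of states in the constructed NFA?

By structural recursion:
Each of the 4 symbol leaves contributes a 2-state fragment.
  xx — 3 states
  (xx)* — 5 states
  zx(xx)* — 7 states

7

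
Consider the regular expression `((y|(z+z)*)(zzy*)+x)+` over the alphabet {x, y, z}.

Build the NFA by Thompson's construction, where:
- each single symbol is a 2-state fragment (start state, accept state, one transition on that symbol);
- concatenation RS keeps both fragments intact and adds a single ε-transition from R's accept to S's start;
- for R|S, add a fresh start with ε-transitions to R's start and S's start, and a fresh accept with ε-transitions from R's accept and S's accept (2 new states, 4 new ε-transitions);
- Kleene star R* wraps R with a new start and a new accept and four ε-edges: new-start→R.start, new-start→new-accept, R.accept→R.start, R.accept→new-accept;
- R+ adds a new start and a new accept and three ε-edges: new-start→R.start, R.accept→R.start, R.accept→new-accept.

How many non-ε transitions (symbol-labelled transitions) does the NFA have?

Building bottom-up:
Each of the 7 symbol leaves contributes exactly 1 symbol transition.
  z+ = 1 symbol transition
  z+z = 2 symbol transitions
  (z+z)* = 2 symbol transitions
  y|(z+z)* = 3 symbol transitions
  y* = 1 symbol transition
  zzy* = 3 symbol transitions
  (zzy*)+ = 3 symbol transitions
  (y|(z+z)*)(zzy*)+x = 7 symbol transitions
  ((y|(z+z)*)(zzy*)+x)+ = 7 symbol transitions

7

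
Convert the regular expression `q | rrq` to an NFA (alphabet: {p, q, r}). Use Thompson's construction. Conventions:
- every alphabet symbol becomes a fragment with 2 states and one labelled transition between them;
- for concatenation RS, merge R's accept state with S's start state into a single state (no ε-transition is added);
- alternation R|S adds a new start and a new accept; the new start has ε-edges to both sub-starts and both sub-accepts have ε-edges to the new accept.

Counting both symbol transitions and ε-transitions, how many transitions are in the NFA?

8

Building bottom-up:
Each of the 4 symbol leaves contributes 1 transition (1 symbol, 0 ε).
  rrq = 3 transitions (3 symbol, 0 ε)
  q | rrq = 8 transitions (4 symbol, 4 ε)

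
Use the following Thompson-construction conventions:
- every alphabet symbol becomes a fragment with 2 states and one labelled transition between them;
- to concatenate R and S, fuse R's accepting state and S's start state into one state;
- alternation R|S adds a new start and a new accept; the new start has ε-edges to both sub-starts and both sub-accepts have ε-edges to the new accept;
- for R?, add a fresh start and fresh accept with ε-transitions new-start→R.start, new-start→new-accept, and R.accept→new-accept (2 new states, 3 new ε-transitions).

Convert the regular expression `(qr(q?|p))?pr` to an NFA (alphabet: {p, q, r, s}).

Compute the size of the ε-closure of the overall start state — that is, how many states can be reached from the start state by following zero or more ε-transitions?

Work bottom-up. For each fragment F, track |ε-closure(F.start)| and whether F's accept lies in that closure (i.e. whether F accepts ε). A single-symbol fragment has closure size 1 and does not accept ε.
  q? → |ε-closure| = 1 (new start) + 1 (body) + 1 (new accept, via ε) = 3
  q?|p → |ε-closure| = 1 (new start) + (3 + 1) + 1 (new accept, since some branch ε-reaches its own accept) = 6
  qr(q?|p) → same as the first factor's closure: |ε-closure| = 1
  (qr(q?|p))? → new start has ε-edges to the inner start and to the new accept, so |ε-closure| = 2 + 1 = 3
  (qr(q?|p))?pr → the left operand accepts ε, so the closure extends into the next operand (the shared merged state is already counted); |ε-closure| = 3 + (1−1) = 3

3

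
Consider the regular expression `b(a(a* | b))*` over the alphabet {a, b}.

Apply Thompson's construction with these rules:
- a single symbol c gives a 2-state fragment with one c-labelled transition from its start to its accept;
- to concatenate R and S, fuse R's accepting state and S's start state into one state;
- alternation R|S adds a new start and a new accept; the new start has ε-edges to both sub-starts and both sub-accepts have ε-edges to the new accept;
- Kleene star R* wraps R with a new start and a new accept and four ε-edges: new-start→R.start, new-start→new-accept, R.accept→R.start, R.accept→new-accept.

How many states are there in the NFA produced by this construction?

Recursing over subexpressions:
Each of the 4 symbol leaves contributes a 2-state fragment.
  a* → 4 states
  a* | b → 8 states
  a(a* | b) → 9 states
  (a(a* | b))* → 11 states
  b(a(a* | b))* → 12 states

12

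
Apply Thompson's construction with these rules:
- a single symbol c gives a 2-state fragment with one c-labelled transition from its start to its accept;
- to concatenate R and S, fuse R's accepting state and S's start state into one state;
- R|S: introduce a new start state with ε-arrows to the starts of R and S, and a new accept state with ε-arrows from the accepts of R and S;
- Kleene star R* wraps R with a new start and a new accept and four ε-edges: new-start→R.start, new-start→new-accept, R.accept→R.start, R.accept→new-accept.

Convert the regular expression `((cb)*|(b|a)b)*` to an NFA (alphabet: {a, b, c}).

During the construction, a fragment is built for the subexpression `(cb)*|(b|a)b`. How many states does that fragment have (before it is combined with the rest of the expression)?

14

Fragment for `(cb)*|(b|a)b`:
Each of the 5 symbol leaves contributes a 2-state fragment.
  cb — 3 states
  (cb)* — 5 states
  b|a — 6 states
  (b|a)b — 7 states
  (cb)*|(b|a)b — 14 states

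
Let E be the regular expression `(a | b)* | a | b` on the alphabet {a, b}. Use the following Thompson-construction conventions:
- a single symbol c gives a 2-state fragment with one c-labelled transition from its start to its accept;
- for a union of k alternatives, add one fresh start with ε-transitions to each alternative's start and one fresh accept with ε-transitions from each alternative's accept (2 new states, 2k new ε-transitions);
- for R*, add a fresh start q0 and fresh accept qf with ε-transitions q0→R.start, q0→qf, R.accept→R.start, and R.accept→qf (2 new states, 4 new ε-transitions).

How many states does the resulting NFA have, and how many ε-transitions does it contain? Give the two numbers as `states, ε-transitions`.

14, 14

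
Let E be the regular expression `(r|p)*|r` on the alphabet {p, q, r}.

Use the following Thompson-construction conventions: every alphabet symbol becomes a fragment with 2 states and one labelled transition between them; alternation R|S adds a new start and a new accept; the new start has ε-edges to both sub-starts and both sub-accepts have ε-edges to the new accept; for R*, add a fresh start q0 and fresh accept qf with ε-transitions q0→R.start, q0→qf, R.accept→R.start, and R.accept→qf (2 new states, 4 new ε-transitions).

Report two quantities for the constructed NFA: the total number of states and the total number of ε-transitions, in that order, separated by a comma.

12, 12

Recursing over subexpressions:
Each of the 3 symbol leaves contributes 2 states and 0 ε-transitions.
  r|p : 6 states, 4 ε-transitions
  (r|p)* : 8 states, 8 ε-transitions
  (r|p)*|r : 12 states, 12 ε-transitions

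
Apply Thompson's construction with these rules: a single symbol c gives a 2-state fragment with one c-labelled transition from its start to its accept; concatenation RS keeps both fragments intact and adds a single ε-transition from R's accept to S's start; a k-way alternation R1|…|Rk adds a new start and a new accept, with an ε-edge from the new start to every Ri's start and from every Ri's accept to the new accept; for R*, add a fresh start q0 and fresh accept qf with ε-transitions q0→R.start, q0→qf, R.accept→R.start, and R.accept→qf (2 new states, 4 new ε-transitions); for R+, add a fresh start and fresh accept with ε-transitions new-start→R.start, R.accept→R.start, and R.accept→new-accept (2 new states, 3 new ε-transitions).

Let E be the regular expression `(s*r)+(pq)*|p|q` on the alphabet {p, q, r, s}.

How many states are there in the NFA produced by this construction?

20

Per subexpression:
Each of the 6 symbol leaves contributes a 2-state fragment.
  s* → 4 states
  s*r → 6 states
  (s*r)+ → 8 states
  pq → 4 states
  (pq)* → 6 states
  (s*r)+(pq)* → 14 states
  (s*r)+(pq)*|p|q → 20 states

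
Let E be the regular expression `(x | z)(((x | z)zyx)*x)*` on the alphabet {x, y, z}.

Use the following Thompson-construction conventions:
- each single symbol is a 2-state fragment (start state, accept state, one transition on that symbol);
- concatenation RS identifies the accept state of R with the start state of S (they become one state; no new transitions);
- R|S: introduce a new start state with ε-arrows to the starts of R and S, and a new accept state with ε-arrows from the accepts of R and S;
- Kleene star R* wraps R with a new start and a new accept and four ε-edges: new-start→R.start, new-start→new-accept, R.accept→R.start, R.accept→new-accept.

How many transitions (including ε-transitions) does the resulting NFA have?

Bottom-up over the parse tree:
Each of the 8 symbol leaves contributes 1 transition (1 symbol, 0 ε).
  x | z : 6 transitions (2 symbol, 4 ε)
  x | z : 6 transitions (2 symbol, 4 ε)
  (x | z)zyx : 9 transitions (5 symbol, 4 ε)
  ((x | z)zyx)* : 13 transitions (5 symbol, 8 ε)
  ((x | z)zyx)*x : 14 transitions (6 symbol, 8 ε)
  (((x | z)zyx)*x)* : 18 transitions (6 symbol, 12 ε)
  (x | z)(((x | z)zyx)*x)* : 24 transitions (8 symbol, 16 ε)

24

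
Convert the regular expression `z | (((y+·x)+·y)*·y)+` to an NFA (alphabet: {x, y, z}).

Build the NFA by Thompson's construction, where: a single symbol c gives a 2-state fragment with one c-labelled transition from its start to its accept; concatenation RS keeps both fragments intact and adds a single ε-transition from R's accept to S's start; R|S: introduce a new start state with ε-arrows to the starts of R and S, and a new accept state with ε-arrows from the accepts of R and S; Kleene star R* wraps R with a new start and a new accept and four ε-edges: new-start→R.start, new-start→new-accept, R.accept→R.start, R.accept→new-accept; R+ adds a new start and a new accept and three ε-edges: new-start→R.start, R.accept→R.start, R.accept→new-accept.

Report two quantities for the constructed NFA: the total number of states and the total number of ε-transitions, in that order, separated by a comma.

20, 20

Bottom-up over the parse tree:
Each of the 5 symbol leaves contributes 2 states and 0 ε-transitions.
  y+ : 4 states, 3 ε-transitions
  y+·x : 6 states, 4 ε-transitions
  (y+·x)+ : 8 states, 7 ε-transitions
  (y+·x)+·y : 10 states, 8 ε-transitions
  ((y+·x)+·y)* : 12 states, 12 ε-transitions
  ((y+·x)+·y)*·y : 14 states, 13 ε-transitions
  (((y+·x)+·y)*·y)+ : 16 states, 16 ε-transitions
  z | (((y+·x)+·y)*·y)+ : 20 states, 20 ε-transitions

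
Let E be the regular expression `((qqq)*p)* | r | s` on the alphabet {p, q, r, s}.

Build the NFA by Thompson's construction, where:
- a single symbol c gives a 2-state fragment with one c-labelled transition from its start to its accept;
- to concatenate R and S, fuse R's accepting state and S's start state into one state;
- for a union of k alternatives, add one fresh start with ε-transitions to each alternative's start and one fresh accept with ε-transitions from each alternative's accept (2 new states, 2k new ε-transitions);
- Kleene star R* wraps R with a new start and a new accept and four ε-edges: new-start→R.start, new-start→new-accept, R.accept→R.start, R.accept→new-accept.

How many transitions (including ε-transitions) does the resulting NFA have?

20

Building bottom-up:
Each of the 6 symbol leaves contributes 1 transition (1 symbol, 0 ε).
  qqq : 3 transitions (3 symbol, 0 ε)
  (qqq)* : 7 transitions (3 symbol, 4 ε)
  (qqq)*p : 8 transitions (4 symbol, 4 ε)
  ((qqq)*p)* : 12 transitions (4 symbol, 8 ε)
  ((qqq)*p)* | r | s : 20 transitions (6 symbol, 14 ε)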